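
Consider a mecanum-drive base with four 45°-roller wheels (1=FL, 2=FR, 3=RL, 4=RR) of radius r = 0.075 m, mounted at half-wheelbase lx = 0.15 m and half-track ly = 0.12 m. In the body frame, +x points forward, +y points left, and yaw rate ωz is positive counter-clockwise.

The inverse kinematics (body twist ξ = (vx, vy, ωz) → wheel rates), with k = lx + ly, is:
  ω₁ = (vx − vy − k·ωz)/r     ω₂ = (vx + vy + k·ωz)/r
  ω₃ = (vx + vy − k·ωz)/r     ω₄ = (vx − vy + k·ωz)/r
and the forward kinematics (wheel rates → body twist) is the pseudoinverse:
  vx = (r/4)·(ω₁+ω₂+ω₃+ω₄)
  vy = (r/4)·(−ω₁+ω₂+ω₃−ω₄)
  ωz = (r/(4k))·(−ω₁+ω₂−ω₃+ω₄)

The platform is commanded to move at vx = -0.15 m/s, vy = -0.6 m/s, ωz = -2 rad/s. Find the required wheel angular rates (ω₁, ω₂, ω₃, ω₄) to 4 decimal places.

(13.2000, -17.2000, -2.8000, -1.2000)

k = lx + ly = 0.15 + 0.12 = 0.2700;  k·ωz = 0.2700·-2 = -0.5400
ω₁ (FL) = (vx − vy − k·ωz)/r = 0.9900/0.075 = 13.2000
ω₂ (FR) = (vx + vy + k·ωz)/r = -1.2900/0.075 = -17.2000
ω₃ (RL) = (vx + vy − k·ωz)/r = -0.2100/0.075 = -2.8000
ω₄ (RR) = (vx − vy + k·ωz)/r = -0.0900/0.075 = -1.2000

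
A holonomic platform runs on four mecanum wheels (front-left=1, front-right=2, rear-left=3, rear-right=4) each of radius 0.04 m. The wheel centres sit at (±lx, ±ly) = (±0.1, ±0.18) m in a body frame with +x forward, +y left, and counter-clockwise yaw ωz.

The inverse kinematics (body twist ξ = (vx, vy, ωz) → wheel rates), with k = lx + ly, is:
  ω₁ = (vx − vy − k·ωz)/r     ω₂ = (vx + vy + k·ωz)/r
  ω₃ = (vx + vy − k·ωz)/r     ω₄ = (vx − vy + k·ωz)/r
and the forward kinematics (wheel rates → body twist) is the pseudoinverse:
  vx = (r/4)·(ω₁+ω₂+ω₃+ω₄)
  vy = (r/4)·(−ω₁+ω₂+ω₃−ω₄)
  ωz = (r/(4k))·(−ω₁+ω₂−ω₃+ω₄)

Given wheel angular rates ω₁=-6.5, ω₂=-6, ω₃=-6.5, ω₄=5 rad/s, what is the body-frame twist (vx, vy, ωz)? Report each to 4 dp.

k = lx + ly = 0.1 + 0.18 = 0.2800
ω₁+ω₂+ω₃+ω₄ = -14.0000  →  vx = (0.04/4)·-14.0000 = -0.1400
−ω₁+ω₂+ω₃−ω₄ = -11.0000  →  vy = (0.04/4)·-11.0000 = -0.1100
−ω₁+ω₂−ω₃+ω₄ = 12.0000  →  ωz = (0.04/1.1200)·12.0000 = 0.4286

(-0.1400, -0.1100, 0.4286)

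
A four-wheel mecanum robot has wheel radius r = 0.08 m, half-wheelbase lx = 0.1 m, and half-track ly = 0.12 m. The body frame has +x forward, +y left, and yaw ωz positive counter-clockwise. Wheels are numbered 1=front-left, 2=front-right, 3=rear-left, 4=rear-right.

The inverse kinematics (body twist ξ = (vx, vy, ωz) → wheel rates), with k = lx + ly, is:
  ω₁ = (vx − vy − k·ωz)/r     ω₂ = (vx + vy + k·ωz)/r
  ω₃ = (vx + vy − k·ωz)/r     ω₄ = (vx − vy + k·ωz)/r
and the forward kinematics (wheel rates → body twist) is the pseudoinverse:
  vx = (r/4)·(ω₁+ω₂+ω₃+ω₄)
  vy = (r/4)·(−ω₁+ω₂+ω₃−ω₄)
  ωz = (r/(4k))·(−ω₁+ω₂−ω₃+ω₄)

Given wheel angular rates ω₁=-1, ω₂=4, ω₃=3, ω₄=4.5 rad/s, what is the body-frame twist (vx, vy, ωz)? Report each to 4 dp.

(0.2100, 0.0700, 0.5909)

k = lx + ly = 0.1 + 0.12 = 0.2200
ω₁+ω₂+ω₃+ω₄ = 10.5000  →  vx = (0.08/4)·10.5000 = 0.2100
−ω₁+ω₂+ω₃−ω₄ = 3.5000  →  vy = (0.08/4)·3.5000 = 0.0700
−ω₁+ω₂−ω₃+ω₄ = 6.5000  →  ωz = (0.08/0.8800)·6.5000 = 0.5909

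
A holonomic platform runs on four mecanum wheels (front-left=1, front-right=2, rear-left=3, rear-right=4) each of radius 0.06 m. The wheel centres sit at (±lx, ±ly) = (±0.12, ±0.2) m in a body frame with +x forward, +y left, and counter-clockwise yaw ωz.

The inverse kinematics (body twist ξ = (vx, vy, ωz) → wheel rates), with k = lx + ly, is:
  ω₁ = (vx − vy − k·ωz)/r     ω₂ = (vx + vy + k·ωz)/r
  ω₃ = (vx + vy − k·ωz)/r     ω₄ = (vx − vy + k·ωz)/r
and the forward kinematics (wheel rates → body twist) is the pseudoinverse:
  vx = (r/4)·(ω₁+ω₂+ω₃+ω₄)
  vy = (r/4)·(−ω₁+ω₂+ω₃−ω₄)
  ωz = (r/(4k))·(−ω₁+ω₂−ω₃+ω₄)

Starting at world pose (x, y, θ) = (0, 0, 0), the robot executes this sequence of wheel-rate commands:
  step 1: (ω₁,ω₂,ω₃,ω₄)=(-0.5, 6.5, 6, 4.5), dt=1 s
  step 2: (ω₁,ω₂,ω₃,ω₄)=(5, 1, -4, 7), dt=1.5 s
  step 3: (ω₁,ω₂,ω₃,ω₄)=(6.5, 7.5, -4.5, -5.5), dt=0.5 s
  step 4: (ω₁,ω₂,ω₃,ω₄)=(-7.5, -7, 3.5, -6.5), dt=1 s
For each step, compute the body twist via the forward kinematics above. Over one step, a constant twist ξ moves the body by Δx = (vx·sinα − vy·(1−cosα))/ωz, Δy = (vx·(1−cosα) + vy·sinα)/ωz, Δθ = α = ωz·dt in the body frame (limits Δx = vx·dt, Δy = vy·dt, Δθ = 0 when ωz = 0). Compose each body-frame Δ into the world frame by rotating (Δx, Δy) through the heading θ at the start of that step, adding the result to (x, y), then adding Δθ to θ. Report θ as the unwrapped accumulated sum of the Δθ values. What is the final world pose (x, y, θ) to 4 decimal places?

step 1: ξ=(vx,vy,ωz)=(0.2475, 0.1275, 0.2578), dt=1.0 → body Δ=(0.2284, 0.1578, 0.2578) → world pose (0.2284, 0.1578, 0.2578)
step 2: ξ=(vx,vy,ωz)=(0.1350, -0.2250, 0.3281), dt=1.5 → body Δ=(0.2758, -0.2752, 0.4922) → world pose (0.5653, -0.0380, 0.7500)
step 3: ξ=(vx,vy,ωz)=(0.0600, 0.0300, 0.0000), dt=0.5 → body Δ=(0.0300, 0.0150, 0.0000) → world pose (0.5770, -0.0065, 0.7500)
step 4: ξ=(vx,vy,ωz)=(-0.2625, 0.1575, -0.4453), dt=1.0 → body Δ=(-0.2194, 0.2098, -0.4453) → world pose (0.2734, -0.0026, 0.3047)

(0.2734, -0.0026, 0.3047)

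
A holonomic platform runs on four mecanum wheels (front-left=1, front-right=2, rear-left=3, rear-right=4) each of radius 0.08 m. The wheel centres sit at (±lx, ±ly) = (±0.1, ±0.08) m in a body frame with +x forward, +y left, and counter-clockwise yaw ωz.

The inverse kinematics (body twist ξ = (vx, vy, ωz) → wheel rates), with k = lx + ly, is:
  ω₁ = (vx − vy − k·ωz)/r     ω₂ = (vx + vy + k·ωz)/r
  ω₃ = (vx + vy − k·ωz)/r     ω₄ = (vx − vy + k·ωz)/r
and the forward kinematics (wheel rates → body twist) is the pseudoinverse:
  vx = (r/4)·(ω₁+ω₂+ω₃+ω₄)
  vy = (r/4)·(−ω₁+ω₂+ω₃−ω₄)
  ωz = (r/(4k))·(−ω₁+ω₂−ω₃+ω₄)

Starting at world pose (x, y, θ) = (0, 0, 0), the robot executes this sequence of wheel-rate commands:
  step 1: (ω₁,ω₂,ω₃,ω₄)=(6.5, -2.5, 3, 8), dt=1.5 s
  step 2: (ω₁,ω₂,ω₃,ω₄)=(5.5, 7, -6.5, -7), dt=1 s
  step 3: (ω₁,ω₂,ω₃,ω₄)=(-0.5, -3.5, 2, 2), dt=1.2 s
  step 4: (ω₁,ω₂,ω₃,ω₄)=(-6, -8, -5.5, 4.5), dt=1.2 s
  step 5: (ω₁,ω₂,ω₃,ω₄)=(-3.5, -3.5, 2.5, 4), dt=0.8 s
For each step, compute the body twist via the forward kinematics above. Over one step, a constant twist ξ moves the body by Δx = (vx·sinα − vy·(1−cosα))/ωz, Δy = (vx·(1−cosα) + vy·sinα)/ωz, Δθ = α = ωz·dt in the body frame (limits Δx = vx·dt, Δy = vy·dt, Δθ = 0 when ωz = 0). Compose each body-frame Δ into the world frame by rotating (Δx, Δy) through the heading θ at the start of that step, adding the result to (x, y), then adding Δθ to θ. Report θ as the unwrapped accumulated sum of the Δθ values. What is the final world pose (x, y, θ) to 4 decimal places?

step 1: ξ=(vx,vy,ωz)=(0.3000, -0.2800, -0.4444), dt=1.5 → body Δ=(0.2825, -0.5341, -0.6667) → world pose (0.2825, -0.5341, -0.6667)
step 2: ξ=(vx,vy,ωz)=(-0.0200, 0.0400, 0.1111), dt=1.0 → body Δ=(-0.0222, 0.0388, 0.1111) → world pose (0.2891, -0.4899, -0.5556)
step 3: ξ=(vx,vy,ωz)=(0.0000, -0.0600, -0.3333), dt=1.2 → body Δ=(-0.0142, -0.0701, -0.4000) → world pose (0.2400, -0.5419, -0.9556)
step 4: ξ=(vx,vy,ωz)=(-0.3000, -0.2400, 0.8889), dt=1.2 → body Δ=(-0.1559, -0.4109, 1.0667) → world pose (-0.1855, -0.6517, 0.1111)
step 5: ξ=(vx,vy,ωz)=(-0.0100, -0.0300, 0.1667), dt=0.8 → body Δ=(-0.0064, -0.0245, 0.1333) → world pose (-0.1891, -0.6768, 0.2444)

(-0.1891, -0.6768, 0.2444)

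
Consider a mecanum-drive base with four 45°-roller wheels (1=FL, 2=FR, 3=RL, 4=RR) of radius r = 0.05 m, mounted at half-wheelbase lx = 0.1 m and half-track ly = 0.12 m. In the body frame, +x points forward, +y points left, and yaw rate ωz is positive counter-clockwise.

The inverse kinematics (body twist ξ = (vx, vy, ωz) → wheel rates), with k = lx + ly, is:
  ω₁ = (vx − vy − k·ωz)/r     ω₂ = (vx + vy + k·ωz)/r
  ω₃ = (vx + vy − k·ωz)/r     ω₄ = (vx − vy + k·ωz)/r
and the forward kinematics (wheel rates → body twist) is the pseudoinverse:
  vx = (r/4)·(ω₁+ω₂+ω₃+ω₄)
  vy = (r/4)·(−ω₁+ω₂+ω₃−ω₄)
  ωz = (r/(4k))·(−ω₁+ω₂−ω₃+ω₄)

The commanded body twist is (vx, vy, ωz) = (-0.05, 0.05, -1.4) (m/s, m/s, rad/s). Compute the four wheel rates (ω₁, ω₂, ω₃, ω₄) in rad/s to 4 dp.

k = lx + ly = 0.1 + 0.12 = 0.2200;  k·ωz = 0.2200·-1.4 = -0.3080
ω₁ (FL) = (vx − vy − k·ωz)/r = 0.2080/0.05 = 4.1600
ω₂ (FR) = (vx + vy + k·ωz)/r = -0.3080/0.05 = -6.1600
ω₃ (RL) = (vx + vy − k·ωz)/r = 0.3080/0.05 = 6.1600
ω₄ (RR) = (vx − vy + k·ωz)/r = -0.4080/0.05 = -8.1600

(4.1600, -6.1600, 6.1600, -8.1600)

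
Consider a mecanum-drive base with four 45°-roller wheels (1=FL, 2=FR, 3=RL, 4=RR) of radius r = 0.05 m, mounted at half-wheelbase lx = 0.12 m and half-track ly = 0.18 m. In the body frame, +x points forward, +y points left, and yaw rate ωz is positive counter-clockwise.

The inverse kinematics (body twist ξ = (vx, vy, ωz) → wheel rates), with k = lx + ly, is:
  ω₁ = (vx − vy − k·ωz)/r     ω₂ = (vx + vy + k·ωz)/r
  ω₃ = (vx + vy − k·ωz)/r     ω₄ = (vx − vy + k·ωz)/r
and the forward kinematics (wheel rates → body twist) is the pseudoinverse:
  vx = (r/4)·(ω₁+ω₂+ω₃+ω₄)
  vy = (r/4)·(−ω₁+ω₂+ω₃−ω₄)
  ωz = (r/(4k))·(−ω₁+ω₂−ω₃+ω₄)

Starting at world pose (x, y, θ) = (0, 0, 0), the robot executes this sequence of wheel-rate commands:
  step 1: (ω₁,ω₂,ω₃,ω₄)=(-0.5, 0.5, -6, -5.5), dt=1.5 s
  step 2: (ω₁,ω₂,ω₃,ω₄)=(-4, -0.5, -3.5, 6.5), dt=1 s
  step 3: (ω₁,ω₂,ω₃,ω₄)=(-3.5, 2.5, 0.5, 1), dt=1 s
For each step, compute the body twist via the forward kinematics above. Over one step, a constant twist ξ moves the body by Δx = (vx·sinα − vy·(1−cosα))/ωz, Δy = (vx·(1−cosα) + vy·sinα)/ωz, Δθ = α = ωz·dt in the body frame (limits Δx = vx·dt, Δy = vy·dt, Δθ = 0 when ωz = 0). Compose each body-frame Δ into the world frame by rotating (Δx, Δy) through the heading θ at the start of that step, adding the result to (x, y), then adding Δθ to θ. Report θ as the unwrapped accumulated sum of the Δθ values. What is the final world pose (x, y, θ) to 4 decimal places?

step 1: ξ=(vx,vy,ωz)=(-0.1438, 0.0062, 0.0625), dt=1.5 → body Δ=(-0.2157, -0.0007, 0.0937) → world pose (-0.2157, -0.0007, 0.0937)
step 2: ξ=(vx,vy,ωz)=(-0.0188, -0.0813, 0.5625), dt=1.0 → body Δ=(0.0045, -0.0822, 0.5625) → world pose (-0.2036, -0.0821, 0.6563)
step 3: ξ=(vx,vy,ωz)=(0.0062, 0.0688, 0.2708), dt=1.0 → body Δ=(-0.0031, 0.0688, 0.2708) → world pose (-0.2480, -0.0295, 0.9271)

(-0.2480, -0.0295, 0.9271)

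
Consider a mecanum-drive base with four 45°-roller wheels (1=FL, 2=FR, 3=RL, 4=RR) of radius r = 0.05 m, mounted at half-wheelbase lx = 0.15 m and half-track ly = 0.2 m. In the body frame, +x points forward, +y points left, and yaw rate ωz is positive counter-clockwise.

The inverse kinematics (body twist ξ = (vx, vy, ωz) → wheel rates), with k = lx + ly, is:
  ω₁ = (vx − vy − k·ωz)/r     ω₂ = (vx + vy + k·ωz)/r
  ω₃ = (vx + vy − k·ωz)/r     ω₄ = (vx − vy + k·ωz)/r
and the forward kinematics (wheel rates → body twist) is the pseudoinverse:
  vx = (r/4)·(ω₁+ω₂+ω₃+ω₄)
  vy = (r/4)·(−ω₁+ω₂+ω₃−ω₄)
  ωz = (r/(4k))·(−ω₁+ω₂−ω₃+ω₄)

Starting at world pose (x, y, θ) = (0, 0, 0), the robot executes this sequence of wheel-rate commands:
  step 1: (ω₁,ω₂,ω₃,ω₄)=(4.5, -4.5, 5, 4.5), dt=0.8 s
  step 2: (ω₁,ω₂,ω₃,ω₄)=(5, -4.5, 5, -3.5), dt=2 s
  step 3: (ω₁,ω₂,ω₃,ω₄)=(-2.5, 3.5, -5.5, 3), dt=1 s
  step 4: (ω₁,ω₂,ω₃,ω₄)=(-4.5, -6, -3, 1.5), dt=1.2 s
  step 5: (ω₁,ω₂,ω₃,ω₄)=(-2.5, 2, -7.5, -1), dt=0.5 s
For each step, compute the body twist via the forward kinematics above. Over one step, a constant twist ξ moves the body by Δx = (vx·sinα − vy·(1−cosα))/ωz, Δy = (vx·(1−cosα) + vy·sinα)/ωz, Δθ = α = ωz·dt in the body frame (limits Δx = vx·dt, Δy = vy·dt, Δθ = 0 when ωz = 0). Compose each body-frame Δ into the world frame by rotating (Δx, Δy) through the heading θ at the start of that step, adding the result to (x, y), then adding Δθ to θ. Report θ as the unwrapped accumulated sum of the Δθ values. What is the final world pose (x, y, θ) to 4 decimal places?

step 1: ξ=(vx,vy,ωz)=(0.1187, -0.1063, -0.3393), dt=0.8 → body Δ=(0.0824, -0.0968, -0.2714) → world pose (0.0824, -0.0968, -0.2714)
step 2: ξ=(vx,vy,ωz)=(0.0250, -0.0125, -0.6429), dt=2.0 → body Δ=(0.0233, -0.0466, -1.2857) → world pose (0.0924, -0.1479, -1.5571)
step 3: ξ=(vx,vy,ωz)=(-0.0187, -0.0313, 0.5179), dt=1.0 → body Δ=(-0.0100, -0.0346, 0.5179) → world pose (0.0576, -0.1384, -1.0393)
step 4: ξ=(vx,vy,ωz)=(-0.1500, -0.0750, 0.1071), dt=1.2 → body Δ=(-0.1737, -0.1013, 0.1286) → world pose (-0.1178, -0.0400, -0.9107)
step 5: ξ=(vx,vy,ωz)=(-0.1125, -0.0250, 0.3929), dt=0.5 → body Δ=(-0.0547, -0.0179, 0.1964) → world pose (-0.1655, -0.0078, -0.7143)

(-0.1655, -0.0078, -0.7143)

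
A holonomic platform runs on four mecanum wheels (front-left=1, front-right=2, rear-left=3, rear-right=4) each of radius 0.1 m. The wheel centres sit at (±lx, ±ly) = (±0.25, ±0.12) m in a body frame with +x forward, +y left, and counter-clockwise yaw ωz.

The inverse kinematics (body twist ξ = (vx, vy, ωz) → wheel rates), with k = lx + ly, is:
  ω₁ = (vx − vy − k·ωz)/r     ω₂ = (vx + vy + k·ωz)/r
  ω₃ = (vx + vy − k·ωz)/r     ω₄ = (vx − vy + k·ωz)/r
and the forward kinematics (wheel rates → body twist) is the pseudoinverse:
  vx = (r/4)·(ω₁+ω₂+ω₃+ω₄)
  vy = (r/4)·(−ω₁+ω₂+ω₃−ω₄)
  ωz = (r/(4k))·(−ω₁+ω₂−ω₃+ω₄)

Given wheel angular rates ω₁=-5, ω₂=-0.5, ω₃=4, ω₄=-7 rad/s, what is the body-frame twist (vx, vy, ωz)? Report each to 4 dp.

k = lx + ly = 0.25 + 0.12 = 0.3700
ω₁+ω₂+ω₃+ω₄ = -8.5000  →  vx = (0.1/4)·-8.5000 = -0.2125
−ω₁+ω₂+ω₃−ω₄ = 15.5000  →  vy = (0.1/4)·15.5000 = 0.3875
−ω₁+ω₂−ω₃+ω₄ = -6.5000  →  ωz = (0.1/1.4800)·-6.5000 = -0.4392

(-0.2125, 0.3875, -0.4392)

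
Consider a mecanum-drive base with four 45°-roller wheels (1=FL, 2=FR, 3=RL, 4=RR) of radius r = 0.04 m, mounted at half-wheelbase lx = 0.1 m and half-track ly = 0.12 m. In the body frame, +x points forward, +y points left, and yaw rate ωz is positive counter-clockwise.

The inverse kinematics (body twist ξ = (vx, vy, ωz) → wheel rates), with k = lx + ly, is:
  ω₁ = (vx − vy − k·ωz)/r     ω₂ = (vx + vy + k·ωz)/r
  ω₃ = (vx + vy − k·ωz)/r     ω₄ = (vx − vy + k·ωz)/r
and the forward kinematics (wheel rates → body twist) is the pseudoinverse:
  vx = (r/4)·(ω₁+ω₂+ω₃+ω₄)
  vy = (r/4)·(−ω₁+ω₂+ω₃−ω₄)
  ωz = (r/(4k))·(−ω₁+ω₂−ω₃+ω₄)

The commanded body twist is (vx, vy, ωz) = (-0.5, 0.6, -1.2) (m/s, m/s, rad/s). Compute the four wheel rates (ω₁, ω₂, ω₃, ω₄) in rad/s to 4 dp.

(-20.9000, -4.1000, 9.1000, -34.1000)

k = lx + ly = 0.1 + 0.12 = 0.2200;  k·ωz = 0.2200·-1.2 = -0.2640
ω₁ (FL) = (vx − vy − k·ωz)/r = -0.8360/0.04 = -20.9000
ω₂ (FR) = (vx + vy + k·ωz)/r = -0.1640/0.04 = -4.1000
ω₃ (RL) = (vx + vy − k·ωz)/r = 0.3640/0.04 = 9.1000
ω₄ (RR) = (vx − vy + k·ωz)/r = -1.3640/0.04 = -34.1000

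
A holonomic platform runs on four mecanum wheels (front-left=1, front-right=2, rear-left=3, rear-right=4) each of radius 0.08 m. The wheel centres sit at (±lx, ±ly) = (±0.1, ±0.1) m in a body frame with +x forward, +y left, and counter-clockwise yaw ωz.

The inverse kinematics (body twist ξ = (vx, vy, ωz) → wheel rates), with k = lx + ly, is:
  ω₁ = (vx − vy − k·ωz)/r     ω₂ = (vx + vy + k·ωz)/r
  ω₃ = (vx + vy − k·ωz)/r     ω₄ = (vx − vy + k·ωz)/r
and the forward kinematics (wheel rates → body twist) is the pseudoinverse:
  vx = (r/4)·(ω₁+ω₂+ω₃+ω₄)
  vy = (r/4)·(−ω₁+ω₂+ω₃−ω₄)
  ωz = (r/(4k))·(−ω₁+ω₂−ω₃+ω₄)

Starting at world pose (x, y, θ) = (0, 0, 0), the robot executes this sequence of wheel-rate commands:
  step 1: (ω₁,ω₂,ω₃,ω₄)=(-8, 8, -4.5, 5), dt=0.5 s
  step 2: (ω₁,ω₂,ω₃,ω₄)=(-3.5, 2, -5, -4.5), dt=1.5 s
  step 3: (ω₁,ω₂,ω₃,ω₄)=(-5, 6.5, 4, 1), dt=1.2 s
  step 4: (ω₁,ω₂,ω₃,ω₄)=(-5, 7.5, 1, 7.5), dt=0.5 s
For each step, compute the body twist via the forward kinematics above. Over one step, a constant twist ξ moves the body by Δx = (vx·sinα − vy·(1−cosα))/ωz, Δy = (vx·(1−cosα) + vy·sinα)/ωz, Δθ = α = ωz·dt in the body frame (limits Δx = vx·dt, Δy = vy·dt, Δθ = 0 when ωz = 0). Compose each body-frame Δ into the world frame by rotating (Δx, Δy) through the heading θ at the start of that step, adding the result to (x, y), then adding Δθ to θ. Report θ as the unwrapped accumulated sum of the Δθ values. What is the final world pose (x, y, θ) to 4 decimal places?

step 1: ξ=(vx,vy,ωz)=(0.0100, 0.1300, 2.5500), dt=0.5 → body Δ=(-0.0324, 0.0515, 1.2750) → world pose (-0.0324, 0.0515, 1.2750)
step 2: ξ=(vx,vy,ωz)=(-0.2200, 0.1000, 0.6000), dt=1.5 → body Δ=(-0.3503, -0.0082, 0.9000) → world pose (-0.1266, -0.2859, 2.1750)
step 3: ξ=(vx,vy,ωz)=(0.1300, 0.2900, 0.8500), dt=1.2 → body Δ=(-0.0323, 0.3636, 1.0200) → world pose (-0.4075, -0.5191, 3.1950)
step 4: ξ=(vx,vy,ωz)=(0.2200, 0.1200, 1.9000), dt=0.5 → body Δ=(0.0678, 0.0998, 0.9500) → world pose (-0.4699, -0.6223, 4.1450)

(-0.4699, -0.6223, 4.1450)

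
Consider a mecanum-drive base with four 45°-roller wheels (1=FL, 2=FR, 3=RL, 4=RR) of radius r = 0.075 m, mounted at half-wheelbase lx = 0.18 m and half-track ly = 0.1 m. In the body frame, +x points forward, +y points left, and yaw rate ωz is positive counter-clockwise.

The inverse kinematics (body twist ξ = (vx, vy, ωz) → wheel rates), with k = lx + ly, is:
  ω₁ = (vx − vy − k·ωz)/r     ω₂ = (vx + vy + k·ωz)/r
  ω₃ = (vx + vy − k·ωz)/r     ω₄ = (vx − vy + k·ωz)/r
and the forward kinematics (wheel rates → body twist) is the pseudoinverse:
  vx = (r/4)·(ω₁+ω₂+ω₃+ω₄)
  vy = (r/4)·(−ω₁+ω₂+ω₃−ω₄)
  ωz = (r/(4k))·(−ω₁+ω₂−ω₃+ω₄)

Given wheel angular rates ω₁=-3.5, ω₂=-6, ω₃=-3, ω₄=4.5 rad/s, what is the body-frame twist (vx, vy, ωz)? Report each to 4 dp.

k = lx + ly = 0.18 + 0.1 = 0.2800
ω₁+ω₂+ω₃+ω₄ = -8.0000  →  vx = (0.075/4)·-8.0000 = -0.1500
−ω₁+ω₂+ω₃−ω₄ = -10.0000  →  vy = (0.075/4)·-10.0000 = -0.1875
−ω₁+ω₂−ω₃+ω₄ = 5.0000  →  ωz = (0.075/1.1200)·5.0000 = 0.3348

(-0.1500, -0.1875, 0.3348)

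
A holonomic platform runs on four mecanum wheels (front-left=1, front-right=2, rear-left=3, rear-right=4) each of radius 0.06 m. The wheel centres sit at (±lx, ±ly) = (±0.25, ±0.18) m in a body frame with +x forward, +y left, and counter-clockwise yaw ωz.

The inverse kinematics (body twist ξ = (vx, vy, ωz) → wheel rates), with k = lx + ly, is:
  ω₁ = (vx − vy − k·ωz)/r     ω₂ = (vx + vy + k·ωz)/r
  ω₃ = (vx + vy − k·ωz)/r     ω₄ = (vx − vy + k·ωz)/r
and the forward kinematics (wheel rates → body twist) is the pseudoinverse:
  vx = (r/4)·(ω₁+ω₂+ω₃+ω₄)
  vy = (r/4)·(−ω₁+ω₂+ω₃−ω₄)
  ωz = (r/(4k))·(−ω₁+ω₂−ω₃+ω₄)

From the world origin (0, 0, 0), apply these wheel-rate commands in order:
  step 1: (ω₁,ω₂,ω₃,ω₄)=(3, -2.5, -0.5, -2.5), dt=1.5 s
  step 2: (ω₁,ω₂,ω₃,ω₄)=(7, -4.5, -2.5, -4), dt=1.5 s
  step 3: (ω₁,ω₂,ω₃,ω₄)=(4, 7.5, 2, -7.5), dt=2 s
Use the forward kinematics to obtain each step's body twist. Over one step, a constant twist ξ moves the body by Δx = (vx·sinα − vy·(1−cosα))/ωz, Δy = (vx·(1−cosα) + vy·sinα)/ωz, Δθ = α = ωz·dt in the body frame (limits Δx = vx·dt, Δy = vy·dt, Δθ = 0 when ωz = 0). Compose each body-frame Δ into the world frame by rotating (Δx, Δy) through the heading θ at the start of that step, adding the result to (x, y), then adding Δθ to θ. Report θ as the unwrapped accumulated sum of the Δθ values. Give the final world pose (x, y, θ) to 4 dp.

(0.1387, -0.2319, -1.4913)

step 1: ξ=(vx,vy,ωz)=(-0.0375, -0.0525, -0.2616), dt=1.5 → body Δ=(-0.0701, -0.0658, -0.3924) → world pose (-0.0701, -0.0658, -0.3924)
step 2: ξ=(vx,vy,ωz)=(-0.0600, -0.1500, -0.4535), dt=1.5 → body Δ=(-0.1568, -0.1786, -0.6802) → world pose (-0.2833, -0.1709, -1.0727)
step 3: ξ=(vx,vy,ωz)=(0.0900, 0.1950, -0.2093), dt=2.0 → body Δ=(0.2552, 0.3416, -0.4186) → world pose (0.1387, -0.2319, -1.4913)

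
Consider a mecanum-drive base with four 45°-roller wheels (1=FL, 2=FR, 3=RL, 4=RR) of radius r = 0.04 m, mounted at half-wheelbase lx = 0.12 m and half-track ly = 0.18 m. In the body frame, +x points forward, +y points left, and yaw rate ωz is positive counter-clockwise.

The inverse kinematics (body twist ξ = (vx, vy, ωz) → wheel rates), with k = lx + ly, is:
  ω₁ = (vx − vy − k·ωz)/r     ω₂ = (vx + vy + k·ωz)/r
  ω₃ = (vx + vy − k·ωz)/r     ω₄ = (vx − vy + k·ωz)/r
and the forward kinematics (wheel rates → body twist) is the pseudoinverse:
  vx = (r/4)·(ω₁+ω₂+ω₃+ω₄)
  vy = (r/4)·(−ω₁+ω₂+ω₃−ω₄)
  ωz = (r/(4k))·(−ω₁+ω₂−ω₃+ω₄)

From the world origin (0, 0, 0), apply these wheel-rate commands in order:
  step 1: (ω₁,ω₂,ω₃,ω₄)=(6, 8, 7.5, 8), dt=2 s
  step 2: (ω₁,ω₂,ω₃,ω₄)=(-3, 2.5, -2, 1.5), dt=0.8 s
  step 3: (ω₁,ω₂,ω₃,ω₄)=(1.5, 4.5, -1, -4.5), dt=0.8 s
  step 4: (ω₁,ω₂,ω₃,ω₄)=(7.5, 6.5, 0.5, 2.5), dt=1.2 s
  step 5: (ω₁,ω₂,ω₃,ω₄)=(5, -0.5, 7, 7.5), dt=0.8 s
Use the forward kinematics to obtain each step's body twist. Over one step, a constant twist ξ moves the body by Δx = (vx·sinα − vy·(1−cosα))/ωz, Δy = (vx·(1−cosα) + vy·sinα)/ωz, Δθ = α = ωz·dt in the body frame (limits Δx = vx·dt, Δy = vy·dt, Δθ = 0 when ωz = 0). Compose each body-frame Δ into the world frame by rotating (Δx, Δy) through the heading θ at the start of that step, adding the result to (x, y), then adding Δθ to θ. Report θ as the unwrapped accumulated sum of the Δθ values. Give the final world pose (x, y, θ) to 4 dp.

step 1: ξ=(vx,vy,ωz)=(0.2950, 0.0150, 0.0833), dt=2.0 → body Δ=(0.5848, 0.0789, 0.1667) → world pose (0.5848, 0.0789, 0.1667)
step 2: ξ=(vx,vy,ωz)=(-0.0100, 0.0200, 0.3000), dt=0.8 → body Δ=(-0.0098, 0.0149, 0.2400) → world pose (0.5726, 0.0920, 0.4067)
step 3: ξ=(vx,vy,ωz)=(0.0050, 0.0650, -0.0167), dt=0.8 → body Δ=(0.0043, 0.0520, -0.0133) → world pose (0.5560, 0.1414, 0.3933)
step 4: ξ=(vx,vy,ωz)=(0.1700, -0.0300, 0.0333), dt=1.2 → body Δ=(0.2047, -0.0319, 0.0400) → world pose (0.7573, 0.1904, 0.4333)
step 5: ξ=(vx,vy,ωz)=(0.1900, -0.0600, -0.1667), dt=0.8 → body Δ=(0.1484, -0.0580, -0.1333) → world pose (0.9163, 0.2001, 0.3000)

(0.9163, 0.2001, 0.3000)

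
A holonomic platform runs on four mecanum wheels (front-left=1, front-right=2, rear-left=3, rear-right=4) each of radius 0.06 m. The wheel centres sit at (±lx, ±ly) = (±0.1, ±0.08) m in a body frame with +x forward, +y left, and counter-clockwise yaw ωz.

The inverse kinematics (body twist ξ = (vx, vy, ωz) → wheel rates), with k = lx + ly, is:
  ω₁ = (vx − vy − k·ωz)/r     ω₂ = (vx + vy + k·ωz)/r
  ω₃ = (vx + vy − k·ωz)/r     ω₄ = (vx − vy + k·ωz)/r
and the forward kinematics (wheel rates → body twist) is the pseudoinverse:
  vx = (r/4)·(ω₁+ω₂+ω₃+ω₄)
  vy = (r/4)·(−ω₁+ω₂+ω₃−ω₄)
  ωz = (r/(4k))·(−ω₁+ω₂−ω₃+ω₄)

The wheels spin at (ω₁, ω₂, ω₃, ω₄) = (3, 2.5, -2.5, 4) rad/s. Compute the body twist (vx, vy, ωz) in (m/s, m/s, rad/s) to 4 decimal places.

k = lx + ly = 0.1 + 0.08 = 0.1800
ω₁+ω₂+ω₃+ω₄ = 7.0000  →  vx = (0.06/4)·7.0000 = 0.1050
−ω₁+ω₂+ω₃−ω₄ = -7.0000  →  vy = (0.06/4)·-7.0000 = -0.1050
−ω₁+ω₂−ω₃+ω₄ = 6.0000  →  ωz = (0.06/0.7200)·6.0000 = 0.5000

(0.1050, -0.1050, 0.5000)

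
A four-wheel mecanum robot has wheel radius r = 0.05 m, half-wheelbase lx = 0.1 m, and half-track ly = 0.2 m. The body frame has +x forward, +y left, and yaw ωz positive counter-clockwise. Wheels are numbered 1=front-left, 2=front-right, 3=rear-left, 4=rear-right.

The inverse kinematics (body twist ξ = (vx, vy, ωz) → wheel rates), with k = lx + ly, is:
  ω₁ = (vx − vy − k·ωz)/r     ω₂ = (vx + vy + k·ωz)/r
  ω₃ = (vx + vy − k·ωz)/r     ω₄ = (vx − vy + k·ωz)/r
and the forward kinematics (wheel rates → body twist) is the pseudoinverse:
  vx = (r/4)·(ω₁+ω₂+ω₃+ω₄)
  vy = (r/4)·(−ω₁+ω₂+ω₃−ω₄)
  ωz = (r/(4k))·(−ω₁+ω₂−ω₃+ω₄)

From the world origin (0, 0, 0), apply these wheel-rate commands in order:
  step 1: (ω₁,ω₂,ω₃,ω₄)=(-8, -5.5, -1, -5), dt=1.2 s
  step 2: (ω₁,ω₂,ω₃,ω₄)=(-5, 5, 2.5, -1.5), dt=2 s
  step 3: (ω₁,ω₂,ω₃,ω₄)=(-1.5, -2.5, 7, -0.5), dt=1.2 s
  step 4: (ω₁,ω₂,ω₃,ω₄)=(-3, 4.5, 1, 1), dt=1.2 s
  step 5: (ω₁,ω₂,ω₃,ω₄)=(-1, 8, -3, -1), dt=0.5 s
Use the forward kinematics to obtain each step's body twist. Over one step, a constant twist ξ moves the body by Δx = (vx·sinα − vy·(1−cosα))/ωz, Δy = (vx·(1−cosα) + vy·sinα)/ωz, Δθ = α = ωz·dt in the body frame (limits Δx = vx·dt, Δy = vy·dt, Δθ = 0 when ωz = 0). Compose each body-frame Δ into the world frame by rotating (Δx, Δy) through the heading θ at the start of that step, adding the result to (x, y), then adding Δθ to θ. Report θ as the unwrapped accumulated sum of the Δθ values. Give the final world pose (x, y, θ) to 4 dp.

(-0.2821, 0.7231, 0.6042)

step 1: ξ=(vx,vy,ωz)=(-0.2438, 0.0813, -0.0625), dt=1.2 → body Δ=(-0.2886, 0.1084, -0.0750) → world pose (-0.2886, 0.1084, -0.0750)
step 2: ξ=(vx,vy,ωz)=(0.0125, 0.1750, 0.2500), dt=2.0 → body Δ=(-0.0617, 0.3417, 0.5000) → world pose (-0.3245, 0.4538, 0.4250)
step 3: ξ=(vx,vy,ωz)=(0.0313, 0.0813, -0.3542), dt=1.2 → body Δ=(0.0568, 0.0867, -0.4250) → world pose (-0.3085, 0.5562, 0.0000)
step 4: ξ=(vx,vy,ωz)=(0.0437, 0.0938, 0.3125), dt=1.2 → body Δ=(0.0304, 0.1196, 0.3750) → world pose (-0.2781, 0.6758, 0.3750)
step 5: ξ=(vx,vy,ωz)=(0.0375, 0.0875, 0.4583), dt=0.5 → body Δ=(0.0136, 0.0455, 0.2292) → world pose (-0.2821, 0.7231, 0.6042)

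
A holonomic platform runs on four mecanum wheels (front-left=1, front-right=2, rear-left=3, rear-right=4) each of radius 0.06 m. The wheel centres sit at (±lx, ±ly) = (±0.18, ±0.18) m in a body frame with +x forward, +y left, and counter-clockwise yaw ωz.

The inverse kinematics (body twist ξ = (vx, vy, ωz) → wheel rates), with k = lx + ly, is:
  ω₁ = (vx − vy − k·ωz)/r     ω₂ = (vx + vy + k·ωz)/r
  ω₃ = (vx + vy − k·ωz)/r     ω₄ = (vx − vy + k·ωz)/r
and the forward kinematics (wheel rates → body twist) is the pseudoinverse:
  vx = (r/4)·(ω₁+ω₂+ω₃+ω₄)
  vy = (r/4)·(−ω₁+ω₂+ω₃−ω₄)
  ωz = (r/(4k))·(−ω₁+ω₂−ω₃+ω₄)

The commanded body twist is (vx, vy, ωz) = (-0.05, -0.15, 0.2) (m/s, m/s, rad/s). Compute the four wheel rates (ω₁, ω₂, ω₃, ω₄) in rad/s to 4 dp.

(0.4667, -2.1333, -4.5333, 2.8667)

k = lx + ly = 0.18 + 0.18 = 0.3600;  k·ωz = 0.3600·0.2 = 0.0720
ω₁ (FL) = (vx − vy − k·ωz)/r = 0.0280/0.06 = 0.4667
ω₂ (FR) = (vx + vy + k·ωz)/r = -0.1280/0.06 = -2.1333
ω₃ (RL) = (vx + vy − k·ωz)/r = -0.2720/0.06 = -4.5333
ω₄ (RR) = (vx − vy + k·ωz)/r = 0.1720/0.06 = 2.8667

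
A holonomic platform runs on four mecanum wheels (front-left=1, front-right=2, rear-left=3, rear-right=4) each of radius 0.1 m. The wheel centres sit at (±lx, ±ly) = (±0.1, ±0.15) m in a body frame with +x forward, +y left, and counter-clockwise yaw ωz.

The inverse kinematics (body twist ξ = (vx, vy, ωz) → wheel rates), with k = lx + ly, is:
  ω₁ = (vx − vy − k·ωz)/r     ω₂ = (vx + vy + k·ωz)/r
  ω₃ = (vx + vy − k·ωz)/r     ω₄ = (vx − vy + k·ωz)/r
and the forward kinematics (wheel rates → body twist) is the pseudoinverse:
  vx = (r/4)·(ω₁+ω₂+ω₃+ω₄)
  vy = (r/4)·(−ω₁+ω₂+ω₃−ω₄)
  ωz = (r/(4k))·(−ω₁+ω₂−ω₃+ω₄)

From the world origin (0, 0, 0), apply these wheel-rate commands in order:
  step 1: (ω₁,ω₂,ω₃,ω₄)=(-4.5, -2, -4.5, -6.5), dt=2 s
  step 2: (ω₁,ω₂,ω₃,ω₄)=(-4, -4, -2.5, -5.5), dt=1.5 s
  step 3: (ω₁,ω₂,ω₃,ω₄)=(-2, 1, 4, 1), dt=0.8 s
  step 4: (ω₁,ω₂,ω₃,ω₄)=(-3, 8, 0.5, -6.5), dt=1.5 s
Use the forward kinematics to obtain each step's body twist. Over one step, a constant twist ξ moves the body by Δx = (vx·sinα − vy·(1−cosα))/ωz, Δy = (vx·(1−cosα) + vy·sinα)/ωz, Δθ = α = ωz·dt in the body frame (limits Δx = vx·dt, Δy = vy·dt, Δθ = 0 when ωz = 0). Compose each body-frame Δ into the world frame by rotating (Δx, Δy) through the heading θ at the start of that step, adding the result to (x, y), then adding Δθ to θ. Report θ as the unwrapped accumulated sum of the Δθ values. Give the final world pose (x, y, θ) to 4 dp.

step 1: ξ=(vx,vy,ωz)=(-0.4375, 0.1125, 0.0500), dt=2.0 → body Δ=(-0.8848, 0.1809, 0.1000) → world pose (-0.8848, 0.1809, 0.1000)
step 2: ξ=(vx,vy,ωz)=(-0.4000, 0.0750, -0.3000), dt=1.5 → body Δ=(-0.5551, 0.2415, -0.4500) → world pose (-1.4612, 0.3658, -0.3500)
step 3: ξ=(vx,vy,ωz)=(0.1000, 0.1500, 0.0000), dt=0.8 → body Δ=(0.0800, 0.1200, 0.0000) → world pose (-1.3449, 0.4511, -0.3500)
step 4: ξ=(vx,vy,ωz)=(-0.0250, 0.4500, 0.4000), dt=1.5 → body Δ=(-0.2318, 0.6243, 0.6000) → world pose (-1.3485, 1.1170, 0.2500)

(-1.3485, 1.1170, 0.2500)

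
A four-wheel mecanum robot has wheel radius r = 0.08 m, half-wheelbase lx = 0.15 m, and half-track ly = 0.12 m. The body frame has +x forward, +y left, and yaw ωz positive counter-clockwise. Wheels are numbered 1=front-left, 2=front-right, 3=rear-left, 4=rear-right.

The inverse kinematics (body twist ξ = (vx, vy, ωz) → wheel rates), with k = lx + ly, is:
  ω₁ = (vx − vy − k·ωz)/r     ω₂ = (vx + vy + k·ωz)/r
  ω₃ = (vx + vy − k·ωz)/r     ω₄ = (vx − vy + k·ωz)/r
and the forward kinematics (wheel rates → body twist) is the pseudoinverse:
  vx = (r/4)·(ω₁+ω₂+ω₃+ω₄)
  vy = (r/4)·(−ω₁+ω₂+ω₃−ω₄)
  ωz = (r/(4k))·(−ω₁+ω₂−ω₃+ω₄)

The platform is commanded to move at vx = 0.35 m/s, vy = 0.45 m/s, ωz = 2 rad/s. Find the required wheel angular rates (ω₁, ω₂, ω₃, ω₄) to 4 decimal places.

(-8.0000, 16.7500, 3.2500, 5.5000)

k = lx + ly = 0.15 + 0.12 = 0.2700;  k·ωz = 0.2700·2 = 0.5400
ω₁ (FL) = (vx − vy − k·ωz)/r = -0.6400/0.08 = -8.0000
ω₂ (FR) = (vx + vy + k·ωz)/r = 1.3400/0.08 = 16.7500
ω₃ (RL) = (vx + vy − k·ωz)/r = 0.2600/0.08 = 3.2500
ω₄ (RR) = (vx − vy + k·ωz)/r = 0.4400/0.08 = 5.5000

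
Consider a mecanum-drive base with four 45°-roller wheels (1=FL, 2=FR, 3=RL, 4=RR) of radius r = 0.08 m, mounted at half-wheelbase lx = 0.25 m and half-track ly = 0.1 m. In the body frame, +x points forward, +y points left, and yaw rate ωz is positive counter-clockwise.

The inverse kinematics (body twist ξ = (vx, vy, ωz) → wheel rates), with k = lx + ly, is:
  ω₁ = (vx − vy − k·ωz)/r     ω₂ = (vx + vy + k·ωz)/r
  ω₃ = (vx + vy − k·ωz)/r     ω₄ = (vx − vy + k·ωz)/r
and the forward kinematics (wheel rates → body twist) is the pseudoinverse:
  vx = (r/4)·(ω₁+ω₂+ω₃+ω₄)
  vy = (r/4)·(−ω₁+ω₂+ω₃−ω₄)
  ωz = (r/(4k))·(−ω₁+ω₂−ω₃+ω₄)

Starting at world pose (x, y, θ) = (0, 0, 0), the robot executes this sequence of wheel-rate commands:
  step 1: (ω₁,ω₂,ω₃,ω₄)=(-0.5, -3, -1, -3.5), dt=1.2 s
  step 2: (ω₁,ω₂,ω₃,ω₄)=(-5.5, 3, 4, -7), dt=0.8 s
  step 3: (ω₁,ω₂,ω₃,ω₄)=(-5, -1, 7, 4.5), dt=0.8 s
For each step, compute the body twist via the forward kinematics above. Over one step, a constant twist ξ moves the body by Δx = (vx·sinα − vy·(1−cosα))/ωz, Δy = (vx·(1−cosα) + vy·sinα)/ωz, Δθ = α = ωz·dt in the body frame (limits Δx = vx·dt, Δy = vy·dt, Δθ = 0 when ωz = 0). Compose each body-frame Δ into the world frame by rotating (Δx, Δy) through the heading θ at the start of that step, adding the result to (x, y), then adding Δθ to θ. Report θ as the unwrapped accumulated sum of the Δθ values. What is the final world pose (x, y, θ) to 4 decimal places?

(-0.0249, 0.4128, -0.3886)

step 1: ξ=(vx,vy,ωz)=(-0.1600, 0.0000, -0.2857), dt=1.2 → body Δ=(-0.1883, 0.0326, -0.3429) → world pose (-0.1883, 0.0326, -0.3429)
step 2: ξ=(vx,vy,ωz)=(-0.1100, 0.3900, -0.1429), dt=0.8 → body Δ=(-0.0700, 0.3163, -0.1143) → world pose (-0.1478, 0.3541, -0.4571)
step 3: ξ=(vx,vy,ωz)=(0.1100, 0.1300, 0.0857), dt=0.8 → body Δ=(0.0844, 0.1069, 0.0686) → world pose (-0.0249, 0.4128, -0.3886)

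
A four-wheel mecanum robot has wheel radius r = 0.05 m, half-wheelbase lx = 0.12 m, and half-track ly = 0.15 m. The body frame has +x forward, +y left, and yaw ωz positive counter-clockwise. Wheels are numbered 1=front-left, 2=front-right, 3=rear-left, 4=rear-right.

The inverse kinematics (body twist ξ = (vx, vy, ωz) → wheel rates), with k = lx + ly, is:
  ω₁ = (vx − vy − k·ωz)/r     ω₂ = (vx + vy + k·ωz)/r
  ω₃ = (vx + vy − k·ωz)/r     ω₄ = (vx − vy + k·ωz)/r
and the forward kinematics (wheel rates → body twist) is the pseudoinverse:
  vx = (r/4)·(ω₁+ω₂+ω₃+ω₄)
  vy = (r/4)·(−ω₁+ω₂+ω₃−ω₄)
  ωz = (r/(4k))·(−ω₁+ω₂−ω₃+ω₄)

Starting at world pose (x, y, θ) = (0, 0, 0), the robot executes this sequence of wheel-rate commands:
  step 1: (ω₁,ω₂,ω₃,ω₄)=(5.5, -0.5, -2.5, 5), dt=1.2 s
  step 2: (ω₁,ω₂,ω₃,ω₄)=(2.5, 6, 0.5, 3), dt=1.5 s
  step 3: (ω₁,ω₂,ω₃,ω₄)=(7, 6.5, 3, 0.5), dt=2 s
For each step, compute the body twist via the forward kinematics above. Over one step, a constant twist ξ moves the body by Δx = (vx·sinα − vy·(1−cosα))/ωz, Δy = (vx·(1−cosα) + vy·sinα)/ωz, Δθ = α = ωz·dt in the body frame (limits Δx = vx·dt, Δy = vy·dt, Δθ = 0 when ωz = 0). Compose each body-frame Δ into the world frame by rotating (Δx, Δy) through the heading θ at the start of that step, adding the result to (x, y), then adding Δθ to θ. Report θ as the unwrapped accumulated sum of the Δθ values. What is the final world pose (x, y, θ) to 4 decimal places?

step 1: ξ=(vx,vy,ωz)=(0.0938, -0.1688, 0.0694), dt=1.2 → body Δ=(0.1208, -0.1976, 0.0833) → world pose (0.1208, -0.1976, 0.0833)
step 2: ξ=(vx,vy,ωz)=(0.1500, 0.0125, 0.2778), dt=1.5 → body Δ=(0.2147, 0.0644, 0.4167) → world pose (0.3294, -0.1155, 0.5000)
step 3: ξ=(vx,vy,ωz)=(0.2125, 0.0250, -0.1389), dt=2.0 → body Δ=(0.4265, -0.0093, -0.2778) → world pose (0.7081, 0.0808, 0.2222)

(0.7081, 0.0808, 0.2222)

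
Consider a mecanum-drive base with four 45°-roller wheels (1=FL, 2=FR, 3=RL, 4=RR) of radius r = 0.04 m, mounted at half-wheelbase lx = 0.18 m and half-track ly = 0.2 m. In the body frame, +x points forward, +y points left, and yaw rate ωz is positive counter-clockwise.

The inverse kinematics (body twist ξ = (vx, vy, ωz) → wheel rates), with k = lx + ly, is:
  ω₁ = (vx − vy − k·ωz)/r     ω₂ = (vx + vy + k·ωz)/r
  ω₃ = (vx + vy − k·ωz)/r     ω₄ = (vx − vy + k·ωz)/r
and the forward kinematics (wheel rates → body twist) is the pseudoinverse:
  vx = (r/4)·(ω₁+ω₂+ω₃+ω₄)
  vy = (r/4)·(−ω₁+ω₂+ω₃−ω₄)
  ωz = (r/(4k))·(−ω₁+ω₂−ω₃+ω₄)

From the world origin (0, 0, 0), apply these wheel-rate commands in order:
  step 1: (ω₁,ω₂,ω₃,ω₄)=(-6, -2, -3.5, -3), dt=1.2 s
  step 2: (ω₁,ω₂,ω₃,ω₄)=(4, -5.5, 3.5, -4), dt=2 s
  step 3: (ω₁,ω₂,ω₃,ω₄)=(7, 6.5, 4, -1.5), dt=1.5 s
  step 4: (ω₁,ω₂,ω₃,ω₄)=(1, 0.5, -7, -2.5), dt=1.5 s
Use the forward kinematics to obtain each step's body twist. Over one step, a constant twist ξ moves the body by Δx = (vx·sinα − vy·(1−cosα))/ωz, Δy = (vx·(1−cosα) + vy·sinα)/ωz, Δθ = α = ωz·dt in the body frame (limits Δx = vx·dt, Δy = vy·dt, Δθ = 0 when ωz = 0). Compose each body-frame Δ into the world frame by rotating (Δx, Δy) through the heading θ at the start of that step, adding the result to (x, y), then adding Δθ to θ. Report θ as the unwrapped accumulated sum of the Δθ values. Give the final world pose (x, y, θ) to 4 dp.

(-0.1462, -0.0820, -0.8316)

step 1: ξ=(vx,vy,ωz)=(-0.1450, 0.0350, 0.1184), dt=1.2 → body Δ=(-0.1764, 0.0295, 0.1421) → world pose (-0.1764, 0.0295, 0.1421)
step 2: ξ=(vx,vy,ωz)=(-0.0200, -0.0200, -0.4474), dt=2.0 → body Δ=(-0.0516, -0.0181, -0.8947) → world pose (-0.2249, 0.0043, -0.7526)
step 3: ξ=(vx,vy,ωz)=(0.1600, 0.0500, -0.1579), dt=1.5 → body Δ=(0.2466, 0.0460, -0.2368) → world pose (-0.0135, -0.1307, -0.9895)
step 4: ξ=(vx,vy,ωz)=(-0.0800, -0.0500, 0.1053), dt=1.5 → body Δ=(-0.1136, -0.0841, 0.1579) → world pose (-0.1462, -0.0820, -0.8316)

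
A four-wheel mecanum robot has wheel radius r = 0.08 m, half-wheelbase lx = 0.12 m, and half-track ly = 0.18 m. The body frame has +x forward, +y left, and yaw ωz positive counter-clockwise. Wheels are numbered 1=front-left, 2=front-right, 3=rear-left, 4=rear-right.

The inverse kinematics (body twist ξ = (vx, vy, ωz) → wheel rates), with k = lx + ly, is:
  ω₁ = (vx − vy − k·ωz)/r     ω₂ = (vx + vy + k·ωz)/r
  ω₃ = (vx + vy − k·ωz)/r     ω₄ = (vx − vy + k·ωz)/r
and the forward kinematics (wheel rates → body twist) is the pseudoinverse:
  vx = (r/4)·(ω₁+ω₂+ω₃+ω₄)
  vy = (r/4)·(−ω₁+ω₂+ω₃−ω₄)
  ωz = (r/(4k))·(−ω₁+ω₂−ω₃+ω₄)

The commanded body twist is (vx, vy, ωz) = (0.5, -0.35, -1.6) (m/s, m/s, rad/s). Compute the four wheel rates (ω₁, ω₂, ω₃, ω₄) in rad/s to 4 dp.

(16.6250, -4.1250, 7.8750, 4.6250)

k = lx + ly = 0.12 + 0.18 = 0.3000;  k·ωz = 0.3000·-1.6 = -0.4800
ω₁ (FL) = (vx − vy − k·ωz)/r = 1.3300/0.08 = 16.6250
ω₂ (FR) = (vx + vy + k·ωz)/r = -0.3300/0.08 = -4.1250
ω₃ (RL) = (vx + vy − k·ωz)/r = 0.6300/0.08 = 7.8750
ω₄ (RR) = (vx − vy + k·ωz)/r = 0.3700/0.08 = 4.6250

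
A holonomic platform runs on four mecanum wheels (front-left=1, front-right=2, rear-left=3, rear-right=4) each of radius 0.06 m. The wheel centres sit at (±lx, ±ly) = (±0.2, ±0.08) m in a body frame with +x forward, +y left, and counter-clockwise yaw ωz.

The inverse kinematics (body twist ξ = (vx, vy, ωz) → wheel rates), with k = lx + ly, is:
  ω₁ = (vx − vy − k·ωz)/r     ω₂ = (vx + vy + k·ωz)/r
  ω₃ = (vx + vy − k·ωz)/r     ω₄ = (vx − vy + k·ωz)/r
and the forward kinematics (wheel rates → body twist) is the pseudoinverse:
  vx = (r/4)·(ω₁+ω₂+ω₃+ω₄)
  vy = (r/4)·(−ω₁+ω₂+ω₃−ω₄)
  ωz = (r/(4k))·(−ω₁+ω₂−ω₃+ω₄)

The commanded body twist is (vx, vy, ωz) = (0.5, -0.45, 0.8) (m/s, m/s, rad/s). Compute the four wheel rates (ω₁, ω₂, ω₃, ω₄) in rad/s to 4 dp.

(12.1000, 4.5667, -2.9000, 19.5667)

k = lx + ly = 0.2 + 0.08 = 0.2800;  k·ωz = 0.2800·0.8 = 0.2240
ω₁ (FL) = (vx − vy − k·ωz)/r = 0.7260/0.06 = 12.1000
ω₂ (FR) = (vx + vy + k·ωz)/r = 0.2740/0.06 = 4.5667
ω₃ (RL) = (vx + vy − k·ωz)/r = -0.1740/0.06 = -2.9000
ω₄ (RR) = (vx − vy + k·ωz)/r = 1.1740/0.06 = 19.5667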